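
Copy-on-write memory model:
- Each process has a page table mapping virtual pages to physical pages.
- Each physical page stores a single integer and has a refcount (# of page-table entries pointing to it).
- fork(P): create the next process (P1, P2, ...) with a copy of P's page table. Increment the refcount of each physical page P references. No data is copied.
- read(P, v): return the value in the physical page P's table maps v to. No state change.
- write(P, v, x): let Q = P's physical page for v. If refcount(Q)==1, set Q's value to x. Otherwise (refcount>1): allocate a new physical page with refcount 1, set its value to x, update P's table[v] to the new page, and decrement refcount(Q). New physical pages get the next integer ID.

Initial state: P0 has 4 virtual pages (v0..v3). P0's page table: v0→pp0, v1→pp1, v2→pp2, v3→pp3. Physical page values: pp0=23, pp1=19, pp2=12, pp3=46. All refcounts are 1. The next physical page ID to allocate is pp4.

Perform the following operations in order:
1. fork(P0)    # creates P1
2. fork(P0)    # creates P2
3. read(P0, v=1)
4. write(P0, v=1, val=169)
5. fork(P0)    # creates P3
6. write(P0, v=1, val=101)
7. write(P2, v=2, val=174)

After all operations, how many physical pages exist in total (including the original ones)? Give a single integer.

Answer: 7

Derivation:
Op 1: fork(P0) -> P1. 4 ppages; refcounts: pp0:2 pp1:2 pp2:2 pp3:2
Op 2: fork(P0) -> P2. 4 ppages; refcounts: pp0:3 pp1:3 pp2:3 pp3:3
Op 3: read(P0, v1) -> 19. No state change.
Op 4: write(P0, v1, 169). refcount(pp1)=3>1 -> COPY to pp4. 5 ppages; refcounts: pp0:3 pp1:2 pp2:3 pp3:3 pp4:1
Op 5: fork(P0) -> P3. 5 ppages; refcounts: pp0:4 pp1:2 pp2:4 pp3:4 pp4:2
Op 6: write(P0, v1, 101). refcount(pp4)=2>1 -> COPY to pp5. 6 ppages; refcounts: pp0:4 pp1:2 pp2:4 pp3:4 pp4:1 pp5:1
Op 7: write(P2, v2, 174). refcount(pp2)=4>1 -> COPY to pp6. 7 ppages; refcounts: pp0:4 pp1:2 pp2:3 pp3:4 pp4:1 pp5:1 pp6:1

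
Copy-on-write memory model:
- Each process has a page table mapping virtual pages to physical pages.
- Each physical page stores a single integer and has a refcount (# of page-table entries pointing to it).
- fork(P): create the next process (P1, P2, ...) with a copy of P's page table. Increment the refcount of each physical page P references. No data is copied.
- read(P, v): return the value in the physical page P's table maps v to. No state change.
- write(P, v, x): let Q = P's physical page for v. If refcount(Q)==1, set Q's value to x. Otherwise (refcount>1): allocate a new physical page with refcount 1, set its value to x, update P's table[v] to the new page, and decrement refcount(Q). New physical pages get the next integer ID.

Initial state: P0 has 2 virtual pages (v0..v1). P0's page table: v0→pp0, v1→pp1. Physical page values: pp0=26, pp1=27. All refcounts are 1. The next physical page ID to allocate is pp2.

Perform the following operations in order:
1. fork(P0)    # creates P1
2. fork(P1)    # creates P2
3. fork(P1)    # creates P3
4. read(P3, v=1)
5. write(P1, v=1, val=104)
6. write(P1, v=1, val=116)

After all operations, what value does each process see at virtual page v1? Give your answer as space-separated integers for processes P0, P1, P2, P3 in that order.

Answer: 27 116 27 27

Derivation:
Op 1: fork(P0) -> P1. 2 ppages; refcounts: pp0:2 pp1:2
Op 2: fork(P1) -> P2. 2 ppages; refcounts: pp0:3 pp1:3
Op 3: fork(P1) -> P3. 2 ppages; refcounts: pp0:4 pp1:4
Op 4: read(P3, v1) -> 27. No state change.
Op 5: write(P1, v1, 104). refcount(pp1)=4>1 -> COPY to pp2. 3 ppages; refcounts: pp0:4 pp1:3 pp2:1
Op 6: write(P1, v1, 116). refcount(pp2)=1 -> write in place. 3 ppages; refcounts: pp0:4 pp1:3 pp2:1
P0: v1 -> pp1 = 27
P1: v1 -> pp2 = 116
P2: v1 -> pp1 = 27
P3: v1 -> pp1 = 27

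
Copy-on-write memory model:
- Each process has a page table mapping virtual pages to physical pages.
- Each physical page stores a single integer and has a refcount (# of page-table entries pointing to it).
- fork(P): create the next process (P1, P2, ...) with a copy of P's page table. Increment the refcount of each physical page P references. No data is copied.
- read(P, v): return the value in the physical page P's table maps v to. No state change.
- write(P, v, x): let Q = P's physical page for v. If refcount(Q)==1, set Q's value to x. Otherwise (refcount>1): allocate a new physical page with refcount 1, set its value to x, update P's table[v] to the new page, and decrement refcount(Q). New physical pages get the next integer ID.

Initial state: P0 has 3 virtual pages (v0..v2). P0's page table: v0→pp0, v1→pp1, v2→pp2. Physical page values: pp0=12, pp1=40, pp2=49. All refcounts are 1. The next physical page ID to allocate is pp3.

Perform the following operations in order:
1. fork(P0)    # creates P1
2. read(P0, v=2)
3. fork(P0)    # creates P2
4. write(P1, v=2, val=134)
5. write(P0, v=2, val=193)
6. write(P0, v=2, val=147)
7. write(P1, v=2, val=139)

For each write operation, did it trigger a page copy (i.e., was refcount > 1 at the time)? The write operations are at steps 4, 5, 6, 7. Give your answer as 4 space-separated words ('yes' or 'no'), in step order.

Op 1: fork(P0) -> P1. 3 ppages; refcounts: pp0:2 pp1:2 pp2:2
Op 2: read(P0, v2) -> 49. No state change.
Op 3: fork(P0) -> P2. 3 ppages; refcounts: pp0:3 pp1:3 pp2:3
Op 4: write(P1, v2, 134). refcount(pp2)=3>1 -> COPY to pp3. 4 ppages; refcounts: pp0:3 pp1:3 pp2:2 pp3:1
Op 5: write(P0, v2, 193). refcount(pp2)=2>1 -> COPY to pp4. 5 ppages; refcounts: pp0:3 pp1:3 pp2:1 pp3:1 pp4:1
Op 6: write(P0, v2, 147). refcount(pp4)=1 -> write in place. 5 ppages; refcounts: pp0:3 pp1:3 pp2:1 pp3:1 pp4:1
Op 7: write(P1, v2, 139). refcount(pp3)=1 -> write in place. 5 ppages; refcounts: pp0:3 pp1:3 pp2:1 pp3:1 pp4:1

yes yes no no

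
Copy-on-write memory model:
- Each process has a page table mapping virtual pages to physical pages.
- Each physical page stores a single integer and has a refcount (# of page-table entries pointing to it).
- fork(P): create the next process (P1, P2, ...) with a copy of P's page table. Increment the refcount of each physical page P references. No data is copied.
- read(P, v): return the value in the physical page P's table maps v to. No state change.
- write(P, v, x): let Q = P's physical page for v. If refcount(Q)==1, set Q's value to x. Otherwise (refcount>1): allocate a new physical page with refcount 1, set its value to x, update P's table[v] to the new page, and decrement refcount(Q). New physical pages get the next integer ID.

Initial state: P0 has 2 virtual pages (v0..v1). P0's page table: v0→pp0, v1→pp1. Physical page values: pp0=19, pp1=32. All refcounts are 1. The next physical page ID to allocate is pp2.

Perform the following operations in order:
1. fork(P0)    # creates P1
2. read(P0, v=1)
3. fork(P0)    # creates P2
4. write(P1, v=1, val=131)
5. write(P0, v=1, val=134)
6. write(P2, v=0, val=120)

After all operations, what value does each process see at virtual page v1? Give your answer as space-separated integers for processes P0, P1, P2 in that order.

Answer: 134 131 32

Derivation:
Op 1: fork(P0) -> P1. 2 ppages; refcounts: pp0:2 pp1:2
Op 2: read(P0, v1) -> 32. No state change.
Op 3: fork(P0) -> P2. 2 ppages; refcounts: pp0:3 pp1:3
Op 4: write(P1, v1, 131). refcount(pp1)=3>1 -> COPY to pp2. 3 ppages; refcounts: pp0:3 pp1:2 pp2:1
Op 5: write(P0, v1, 134). refcount(pp1)=2>1 -> COPY to pp3. 4 ppages; refcounts: pp0:3 pp1:1 pp2:1 pp3:1
Op 6: write(P2, v0, 120). refcount(pp0)=3>1 -> COPY to pp4. 5 ppages; refcounts: pp0:2 pp1:1 pp2:1 pp3:1 pp4:1
P0: v1 -> pp3 = 134
P1: v1 -> pp2 = 131
P2: v1 -> pp1 = 32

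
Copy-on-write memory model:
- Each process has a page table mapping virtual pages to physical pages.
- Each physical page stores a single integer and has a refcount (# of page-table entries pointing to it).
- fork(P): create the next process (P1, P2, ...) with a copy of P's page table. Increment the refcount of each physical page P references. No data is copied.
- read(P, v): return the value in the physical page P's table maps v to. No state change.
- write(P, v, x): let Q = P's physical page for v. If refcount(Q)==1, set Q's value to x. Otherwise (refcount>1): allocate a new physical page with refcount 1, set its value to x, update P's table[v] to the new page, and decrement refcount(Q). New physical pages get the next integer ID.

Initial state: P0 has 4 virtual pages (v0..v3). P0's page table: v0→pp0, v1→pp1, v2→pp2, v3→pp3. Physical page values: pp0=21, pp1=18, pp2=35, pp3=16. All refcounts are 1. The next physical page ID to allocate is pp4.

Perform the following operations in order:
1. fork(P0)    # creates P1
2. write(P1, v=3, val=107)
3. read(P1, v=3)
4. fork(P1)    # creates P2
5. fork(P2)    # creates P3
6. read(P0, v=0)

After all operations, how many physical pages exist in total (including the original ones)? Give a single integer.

Answer: 5

Derivation:
Op 1: fork(P0) -> P1. 4 ppages; refcounts: pp0:2 pp1:2 pp2:2 pp3:2
Op 2: write(P1, v3, 107). refcount(pp3)=2>1 -> COPY to pp4. 5 ppages; refcounts: pp0:2 pp1:2 pp2:2 pp3:1 pp4:1
Op 3: read(P1, v3) -> 107. No state change.
Op 4: fork(P1) -> P2. 5 ppages; refcounts: pp0:3 pp1:3 pp2:3 pp3:1 pp4:2
Op 5: fork(P2) -> P3. 5 ppages; refcounts: pp0:4 pp1:4 pp2:4 pp3:1 pp4:3
Op 6: read(P0, v0) -> 21. No state change.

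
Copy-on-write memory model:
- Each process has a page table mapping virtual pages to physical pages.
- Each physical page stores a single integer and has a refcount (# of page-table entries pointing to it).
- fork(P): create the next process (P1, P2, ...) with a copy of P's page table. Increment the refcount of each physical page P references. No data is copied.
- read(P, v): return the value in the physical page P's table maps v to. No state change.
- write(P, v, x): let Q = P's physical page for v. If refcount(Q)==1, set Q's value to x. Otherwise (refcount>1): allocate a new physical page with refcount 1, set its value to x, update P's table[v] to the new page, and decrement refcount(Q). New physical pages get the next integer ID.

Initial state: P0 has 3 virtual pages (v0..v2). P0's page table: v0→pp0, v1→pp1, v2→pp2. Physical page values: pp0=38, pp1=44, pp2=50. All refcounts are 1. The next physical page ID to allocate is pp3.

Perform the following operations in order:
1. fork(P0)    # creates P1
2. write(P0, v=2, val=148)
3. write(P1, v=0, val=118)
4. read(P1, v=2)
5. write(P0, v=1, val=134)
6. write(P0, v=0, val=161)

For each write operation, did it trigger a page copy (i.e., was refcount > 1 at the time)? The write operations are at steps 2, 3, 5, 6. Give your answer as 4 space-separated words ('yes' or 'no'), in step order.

Op 1: fork(P0) -> P1. 3 ppages; refcounts: pp0:2 pp1:2 pp2:2
Op 2: write(P0, v2, 148). refcount(pp2)=2>1 -> COPY to pp3. 4 ppages; refcounts: pp0:2 pp1:2 pp2:1 pp3:1
Op 3: write(P1, v0, 118). refcount(pp0)=2>1 -> COPY to pp4. 5 ppages; refcounts: pp0:1 pp1:2 pp2:1 pp3:1 pp4:1
Op 4: read(P1, v2) -> 50. No state change.
Op 5: write(P0, v1, 134). refcount(pp1)=2>1 -> COPY to pp5. 6 ppages; refcounts: pp0:1 pp1:1 pp2:1 pp3:1 pp4:1 pp5:1
Op 6: write(P0, v0, 161). refcount(pp0)=1 -> write in place. 6 ppages; refcounts: pp0:1 pp1:1 pp2:1 pp3:1 pp4:1 pp5:1

yes yes yes no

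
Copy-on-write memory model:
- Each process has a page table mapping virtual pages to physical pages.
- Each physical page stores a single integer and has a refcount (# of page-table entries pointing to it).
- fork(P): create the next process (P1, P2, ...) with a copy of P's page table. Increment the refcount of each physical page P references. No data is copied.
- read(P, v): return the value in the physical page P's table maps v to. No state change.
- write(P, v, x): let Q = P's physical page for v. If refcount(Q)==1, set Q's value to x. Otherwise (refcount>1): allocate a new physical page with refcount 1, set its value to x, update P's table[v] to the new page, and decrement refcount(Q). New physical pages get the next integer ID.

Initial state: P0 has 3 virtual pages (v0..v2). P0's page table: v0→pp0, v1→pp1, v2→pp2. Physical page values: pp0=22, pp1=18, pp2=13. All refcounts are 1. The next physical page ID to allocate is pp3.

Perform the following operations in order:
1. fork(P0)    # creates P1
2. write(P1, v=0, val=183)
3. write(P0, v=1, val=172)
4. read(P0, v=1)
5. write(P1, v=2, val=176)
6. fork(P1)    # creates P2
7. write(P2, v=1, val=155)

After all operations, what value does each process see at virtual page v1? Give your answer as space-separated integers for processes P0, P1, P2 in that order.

Op 1: fork(P0) -> P1. 3 ppages; refcounts: pp0:2 pp1:2 pp2:2
Op 2: write(P1, v0, 183). refcount(pp0)=2>1 -> COPY to pp3. 4 ppages; refcounts: pp0:1 pp1:2 pp2:2 pp3:1
Op 3: write(P0, v1, 172). refcount(pp1)=2>1 -> COPY to pp4. 5 ppages; refcounts: pp0:1 pp1:1 pp2:2 pp3:1 pp4:1
Op 4: read(P0, v1) -> 172. No state change.
Op 5: write(P1, v2, 176). refcount(pp2)=2>1 -> COPY to pp5. 6 ppages; refcounts: pp0:1 pp1:1 pp2:1 pp3:1 pp4:1 pp5:1
Op 6: fork(P1) -> P2. 6 ppages; refcounts: pp0:1 pp1:2 pp2:1 pp3:2 pp4:1 pp5:2
Op 7: write(P2, v1, 155). refcount(pp1)=2>1 -> COPY to pp6. 7 ppages; refcounts: pp0:1 pp1:1 pp2:1 pp3:2 pp4:1 pp5:2 pp6:1
P0: v1 -> pp4 = 172
P1: v1 -> pp1 = 18
P2: v1 -> pp6 = 155

Answer: 172 18 155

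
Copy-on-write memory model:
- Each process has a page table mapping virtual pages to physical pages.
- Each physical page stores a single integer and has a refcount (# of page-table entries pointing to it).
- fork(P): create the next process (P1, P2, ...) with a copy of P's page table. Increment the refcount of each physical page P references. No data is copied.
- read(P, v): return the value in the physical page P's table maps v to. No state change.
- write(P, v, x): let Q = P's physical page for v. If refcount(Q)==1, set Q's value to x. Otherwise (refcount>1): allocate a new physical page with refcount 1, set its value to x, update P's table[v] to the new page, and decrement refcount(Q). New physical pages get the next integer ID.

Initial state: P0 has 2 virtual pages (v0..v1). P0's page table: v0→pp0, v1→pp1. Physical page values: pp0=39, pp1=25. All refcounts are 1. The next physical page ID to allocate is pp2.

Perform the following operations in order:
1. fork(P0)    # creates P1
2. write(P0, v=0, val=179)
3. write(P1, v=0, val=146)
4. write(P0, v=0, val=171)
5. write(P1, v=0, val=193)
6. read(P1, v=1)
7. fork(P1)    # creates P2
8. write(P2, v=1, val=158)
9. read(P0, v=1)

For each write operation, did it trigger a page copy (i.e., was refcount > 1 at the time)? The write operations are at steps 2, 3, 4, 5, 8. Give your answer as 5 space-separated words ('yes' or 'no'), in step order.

Op 1: fork(P0) -> P1. 2 ppages; refcounts: pp0:2 pp1:2
Op 2: write(P0, v0, 179). refcount(pp0)=2>1 -> COPY to pp2. 3 ppages; refcounts: pp0:1 pp1:2 pp2:1
Op 3: write(P1, v0, 146). refcount(pp0)=1 -> write in place. 3 ppages; refcounts: pp0:1 pp1:2 pp2:1
Op 4: write(P0, v0, 171). refcount(pp2)=1 -> write in place. 3 ppages; refcounts: pp0:1 pp1:2 pp2:1
Op 5: write(P1, v0, 193). refcount(pp0)=1 -> write in place. 3 ppages; refcounts: pp0:1 pp1:2 pp2:1
Op 6: read(P1, v1) -> 25. No state change.
Op 7: fork(P1) -> P2. 3 ppages; refcounts: pp0:2 pp1:3 pp2:1
Op 8: write(P2, v1, 158). refcount(pp1)=3>1 -> COPY to pp3. 4 ppages; refcounts: pp0:2 pp1:2 pp2:1 pp3:1
Op 9: read(P0, v1) -> 25. No state change.

yes no no no yes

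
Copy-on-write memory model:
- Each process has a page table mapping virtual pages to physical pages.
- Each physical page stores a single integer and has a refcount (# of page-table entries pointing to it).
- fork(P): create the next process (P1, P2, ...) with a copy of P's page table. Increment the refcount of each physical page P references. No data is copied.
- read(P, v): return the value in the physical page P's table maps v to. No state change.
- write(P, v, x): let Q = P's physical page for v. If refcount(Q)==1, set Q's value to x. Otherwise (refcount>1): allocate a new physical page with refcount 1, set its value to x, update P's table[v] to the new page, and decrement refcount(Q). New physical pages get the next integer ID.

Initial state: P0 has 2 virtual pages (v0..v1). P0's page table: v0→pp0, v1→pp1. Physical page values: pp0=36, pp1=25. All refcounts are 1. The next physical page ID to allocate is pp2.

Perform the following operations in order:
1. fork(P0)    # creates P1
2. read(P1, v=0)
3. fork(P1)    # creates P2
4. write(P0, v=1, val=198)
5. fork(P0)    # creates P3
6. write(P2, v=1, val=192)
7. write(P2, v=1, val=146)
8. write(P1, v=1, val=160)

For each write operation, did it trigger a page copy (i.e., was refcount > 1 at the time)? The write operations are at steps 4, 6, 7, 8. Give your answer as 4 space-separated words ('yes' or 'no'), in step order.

Op 1: fork(P0) -> P1. 2 ppages; refcounts: pp0:2 pp1:2
Op 2: read(P1, v0) -> 36. No state change.
Op 3: fork(P1) -> P2. 2 ppages; refcounts: pp0:3 pp1:3
Op 4: write(P0, v1, 198). refcount(pp1)=3>1 -> COPY to pp2. 3 ppages; refcounts: pp0:3 pp1:2 pp2:1
Op 5: fork(P0) -> P3. 3 ppages; refcounts: pp0:4 pp1:2 pp2:2
Op 6: write(P2, v1, 192). refcount(pp1)=2>1 -> COPY to pp3. 4 ppages; refcounts: pp0:4 pp1:1 pp2:2 pp3:1
Op 7: write(P2, v1, 146). refcount(pp3)=1 -> write in place. 4 ppages; refcounts: pp0:4 pp1:1 pp2:2 pp3:1
Op 8: write(P1, v1, 160). refcount(pp1)=1 -> write in place. 4 ppages; refcounts: pp0:4 pp1:1 pp2:2 pp3:1

yes yes no no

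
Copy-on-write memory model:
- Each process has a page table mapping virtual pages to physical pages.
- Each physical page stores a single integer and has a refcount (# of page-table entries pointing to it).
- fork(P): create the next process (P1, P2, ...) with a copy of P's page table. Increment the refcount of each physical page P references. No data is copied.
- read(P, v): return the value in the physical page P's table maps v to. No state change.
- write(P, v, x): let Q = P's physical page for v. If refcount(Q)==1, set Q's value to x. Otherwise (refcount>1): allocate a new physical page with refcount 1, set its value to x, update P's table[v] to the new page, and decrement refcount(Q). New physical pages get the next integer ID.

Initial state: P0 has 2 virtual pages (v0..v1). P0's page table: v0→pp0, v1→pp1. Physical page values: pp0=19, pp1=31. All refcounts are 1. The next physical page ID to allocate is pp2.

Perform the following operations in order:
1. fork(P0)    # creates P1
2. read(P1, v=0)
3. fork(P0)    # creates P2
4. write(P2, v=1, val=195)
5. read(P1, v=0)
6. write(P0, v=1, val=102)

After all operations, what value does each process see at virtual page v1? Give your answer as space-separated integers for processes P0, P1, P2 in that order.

Answer: 102 31 195

Derivation:
Op 1: fork(P0) -> P1. 2 ppages; refcounts: pp0:2 pp1:2
Op 2: read(P1, v0) -> 19. No state change.
Op 3: fork(P0) -> P2. 2 ppages; refcounts: pp0:3 pp1:3
Op 4: write(P2, v1, 195). refcount(pp1)=3>1 -> COPY to pp2. 3 ppages; refcounts: pp0:3 pp1:2 pp2:1
Op 5: read(P1, v0) -> 19. No state change.
Op 6: write(P0, v1, 102). refcount(pp1)=2>1 -> COPY to pp3. 4 ppages; refcounts: pp0:3 pp1:1 pp2:1 pp3:1
P0: v1 -> pp3 = 102
P1: v1 -> pp1 = 31
P2: v1 -> pp2 = 195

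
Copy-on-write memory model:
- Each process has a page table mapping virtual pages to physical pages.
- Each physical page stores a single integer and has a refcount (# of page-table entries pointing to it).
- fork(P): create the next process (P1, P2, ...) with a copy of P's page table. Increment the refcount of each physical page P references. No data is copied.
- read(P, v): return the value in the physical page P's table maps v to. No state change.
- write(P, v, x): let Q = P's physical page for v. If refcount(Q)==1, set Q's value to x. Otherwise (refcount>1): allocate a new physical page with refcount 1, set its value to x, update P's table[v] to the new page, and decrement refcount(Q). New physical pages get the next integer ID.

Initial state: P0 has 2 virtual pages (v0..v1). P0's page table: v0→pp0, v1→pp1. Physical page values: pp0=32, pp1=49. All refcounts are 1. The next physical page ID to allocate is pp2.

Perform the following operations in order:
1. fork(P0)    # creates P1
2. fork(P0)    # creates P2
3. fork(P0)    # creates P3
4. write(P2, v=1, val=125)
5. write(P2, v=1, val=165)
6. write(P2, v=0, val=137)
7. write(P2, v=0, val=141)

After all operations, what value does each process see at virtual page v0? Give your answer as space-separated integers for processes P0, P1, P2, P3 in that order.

Answer: 32 32 141 32

Derivation:
Op 1: fork(P0) -> P1. 2 ppages; refcounts: pp0:2 pp1:2
Op 2: fork(P0) -> P2. 2 ppages; refcounts: pp0:3 pp1:3
Op 3: fork(P0) -> P3. 2 ppages; refcounts: pp0:4 pp1:4
Op 4: write(P2, v1, 125). refcount(pp1)=4>1 -> COPY to pp2. 3 ppages; refcounts: pp0:4 pp1:3 pp2:1
Op 5: write(P2, v1, 165). refcount(pp2)=1 -> write in place. 3 ppages; refcounts: pp0:4 pp1:3 pp2:1
Op 6: write(P2, v0, 137). refcount(pp0)=4>1 -> COPY to pp3. 4 ppages; refcounts: pp0:3 pp1:3 pp2:1 pp3:1
Op 7: write(P2, v0, 141). refcount(pp3)=1 -> write in place. 4 ppages; refcounts: pp0:3 pp1:3 pp2:1 pp3:1
P0: v0 -> pp0 = 32
P1: v0 -> pp0 = 32
P2: v0 -> pp3 = 141
P3: v0 -> pp0 = 32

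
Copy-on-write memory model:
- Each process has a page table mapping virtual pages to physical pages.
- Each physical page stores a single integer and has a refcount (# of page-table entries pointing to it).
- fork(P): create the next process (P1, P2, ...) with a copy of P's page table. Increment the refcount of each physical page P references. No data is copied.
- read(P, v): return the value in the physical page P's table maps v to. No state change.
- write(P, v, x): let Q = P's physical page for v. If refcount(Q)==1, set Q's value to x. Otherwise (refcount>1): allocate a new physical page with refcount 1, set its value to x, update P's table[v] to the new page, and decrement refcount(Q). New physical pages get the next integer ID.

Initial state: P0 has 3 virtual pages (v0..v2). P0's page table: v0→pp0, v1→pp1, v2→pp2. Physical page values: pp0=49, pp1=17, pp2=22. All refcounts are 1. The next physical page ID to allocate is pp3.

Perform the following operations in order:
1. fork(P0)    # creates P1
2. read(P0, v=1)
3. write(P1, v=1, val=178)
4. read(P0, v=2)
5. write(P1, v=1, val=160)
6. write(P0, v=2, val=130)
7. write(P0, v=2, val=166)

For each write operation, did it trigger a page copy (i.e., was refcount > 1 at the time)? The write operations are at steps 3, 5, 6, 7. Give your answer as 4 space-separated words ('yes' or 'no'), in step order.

Op 1: fork(P0) -> P1. 3 ppages; refcounts: pp0:2 pp1:2 pp2:2
Op 2: read(P0, v1) -> 17. No state change.
Op 3: write(P1, v1, 178). refcount(pp1)=2>1 -> COPY to pp3. 4 ppages; refcounts: pp0:2 pp1:1 pp2:2 pp3:1
Op 4: read(P0, v2) -> 22. No state change.
Op 5: write(P1, v1, 160). refcount(pp3)=1 -> write in place. 4 ppages; refcounts: pp0:2 pp1:1 pp2:2 pp3:1
Op 6: write(P0, v2, 130). refcount(pp2)=2>1 -> COPY to pp4. 5 ppages; refcounts: pp0:2 pp1:1 pp2:1 pp3:1 pp4:1
Op 7: write(P0, v2, 166). refcount(pp4)=1 -> write in place. 5 ppages; refcounts: pp0:2 pp1:1 pp2:1 pp3:1 pp4:1

yes no yes no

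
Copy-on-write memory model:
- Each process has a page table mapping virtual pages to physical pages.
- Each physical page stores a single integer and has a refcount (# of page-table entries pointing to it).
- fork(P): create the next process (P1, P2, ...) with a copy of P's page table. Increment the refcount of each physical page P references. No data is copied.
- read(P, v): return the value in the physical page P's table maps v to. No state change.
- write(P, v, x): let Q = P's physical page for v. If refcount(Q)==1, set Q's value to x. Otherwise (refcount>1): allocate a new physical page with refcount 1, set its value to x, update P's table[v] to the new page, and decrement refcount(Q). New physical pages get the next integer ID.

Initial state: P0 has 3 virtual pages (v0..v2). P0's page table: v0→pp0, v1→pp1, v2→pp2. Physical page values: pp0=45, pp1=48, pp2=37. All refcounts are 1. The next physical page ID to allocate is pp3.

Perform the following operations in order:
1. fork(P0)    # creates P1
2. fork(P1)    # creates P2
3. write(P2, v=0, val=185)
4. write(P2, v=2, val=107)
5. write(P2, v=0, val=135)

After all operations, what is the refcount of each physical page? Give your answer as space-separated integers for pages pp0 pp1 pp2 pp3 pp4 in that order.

Answer: 2 3 2 1 1

Derivation:
Op 1: fork(P0) -> P1. 3 ppages; refcounts: pp0:2 pp1:2 pp2:2
Op 2: fork(P1) -> P2. 3 ppages; refcounts: pp0:3 pp1:3 pp2:3
Op 3: write(P2, v0, 185). refcount(pp0)=3>1 -> COPY to pp3. 4 ppages; refcounts: pp0:2 pp1:3 pp2:3 pp3:1
Op 4: write(P2, v2, 107). refcount(pp2)=3>1 -> COPY to pp4. 5 ppages; refcounts: pp0:2 pp1:3 pp2:2 pp3:1 pp4:1
Op 5: write(P2, v0, 135). refcount(pp3)=1 -> write in place. 5 ppages; refcounts: pp0:2 pp1:3 pp2:2 pp3:1 pp4:1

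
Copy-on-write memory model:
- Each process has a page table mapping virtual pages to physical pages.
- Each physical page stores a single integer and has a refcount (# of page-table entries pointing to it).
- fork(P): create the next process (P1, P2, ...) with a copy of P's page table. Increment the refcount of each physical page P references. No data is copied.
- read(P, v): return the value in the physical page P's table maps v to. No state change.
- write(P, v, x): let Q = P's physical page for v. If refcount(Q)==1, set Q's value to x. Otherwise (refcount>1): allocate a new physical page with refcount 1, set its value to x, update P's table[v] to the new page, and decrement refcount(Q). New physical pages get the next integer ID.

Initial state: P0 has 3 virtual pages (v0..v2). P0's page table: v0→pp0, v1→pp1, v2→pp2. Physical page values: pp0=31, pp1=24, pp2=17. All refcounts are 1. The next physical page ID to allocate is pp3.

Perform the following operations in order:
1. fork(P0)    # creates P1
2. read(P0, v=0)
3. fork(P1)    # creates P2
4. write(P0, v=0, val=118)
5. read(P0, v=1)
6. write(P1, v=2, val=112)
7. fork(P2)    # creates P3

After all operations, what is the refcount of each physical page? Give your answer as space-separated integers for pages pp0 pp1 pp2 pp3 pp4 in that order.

Op 1: fork(P0) -> P1. 3 ppages; refcounts: pp0:2 pp1:2 pp2:2
Op 2: read(P0, v0) -> 31. No state change.
Op 3: fork(P1) -> P2. 3 ppages; refcounts: pp0:3 pp1:3 pp2:3
Op 4: write(P0, v0, 118). refcount(pp0)=3>1 -> COPY to pp3. 4 ppages; refcounts: pp0:2 pp1:3 pp2:3 pp3:1
Op 5: read(P0, v1) -> 24. No state change.
Op 6: write(P1, v2, 112). refcount(pp2)=3>1 -> COPY to pp4. 5 ppages; refcounts: pp0:2 pp1:3 pp2:2 pp3:1 pp4:1
Op 7: fork(P2) -> P3. 5 ppages; refcounts: pp0:3 pp1:4 pp2:3 pp3:1 pp4:1

Answer: 3 4 3 1 1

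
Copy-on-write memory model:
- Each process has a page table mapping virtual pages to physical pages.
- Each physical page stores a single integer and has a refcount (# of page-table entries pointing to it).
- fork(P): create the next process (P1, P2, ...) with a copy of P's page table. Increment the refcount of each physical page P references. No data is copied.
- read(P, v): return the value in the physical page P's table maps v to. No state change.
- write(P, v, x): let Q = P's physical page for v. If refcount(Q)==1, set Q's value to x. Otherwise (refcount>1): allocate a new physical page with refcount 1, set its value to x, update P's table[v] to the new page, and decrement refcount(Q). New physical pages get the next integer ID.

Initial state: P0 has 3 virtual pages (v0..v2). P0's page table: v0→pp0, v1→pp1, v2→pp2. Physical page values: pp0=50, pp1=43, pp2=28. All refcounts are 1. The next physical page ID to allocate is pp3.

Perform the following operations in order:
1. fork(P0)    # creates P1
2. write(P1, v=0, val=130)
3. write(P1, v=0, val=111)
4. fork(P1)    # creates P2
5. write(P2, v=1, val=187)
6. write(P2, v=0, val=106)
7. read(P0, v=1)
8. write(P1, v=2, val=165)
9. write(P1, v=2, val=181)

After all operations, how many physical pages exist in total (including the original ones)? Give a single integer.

Op 1: fork(P0) -> P1. 3 ppages; refcounts: pp0:2 pp1:2 pp2:2
Op 2: write(P1, v0, 130). refcount(pp0)=2>1 -> COPY to pp3. 4 ppages; refcounts: pp0:1 pp1:2 pp2:2 pp3:1
Op 3: write(P1, v0, 111). refcount(pp3)=1 -> write in place. 4 ppages; refcounts: pp0:1 pp1:2 pp2:2 pp3:1
Op 4: fork(P1) -> P2. 4 ppages; refcounts: pp0:1 pp1:3 pp2:3 pp3:2
Op 5: write(P2, v1, 187). refcount(pp1)=3>1 -> COPY to pp4. 5 ppages; refcounts: pp0:1 pp1:2 pp2:3 pp3:2 pp4:1
Op 6: write(P2, v0, 106). refcount(pp3)=2>1 -> COPY to pp5. 6 ppages; refcounts: pp0:1 pp1:2 pp2:3 pp3:1 pp4:1 pp5:1
Op 7: read(P0, v1) -> 43. No state change.
Op 8: write(P1, v2, 165). refcount(pp2)=3>1 -> COPY to pp6. 7 ppages; refcounts: pp0:1 pp1:2 pp2:2 pp3:1 pp4:1 pp5:1 pp6:1
Op 9: write(P1, v2, 181). refcount(pp6)=1 -> write in place. 7 ppages; refcounts: pp0:1 pp1:2 pp2:2 pp3:1 pp4:1 pp5:1 pp6:1

Answer: 7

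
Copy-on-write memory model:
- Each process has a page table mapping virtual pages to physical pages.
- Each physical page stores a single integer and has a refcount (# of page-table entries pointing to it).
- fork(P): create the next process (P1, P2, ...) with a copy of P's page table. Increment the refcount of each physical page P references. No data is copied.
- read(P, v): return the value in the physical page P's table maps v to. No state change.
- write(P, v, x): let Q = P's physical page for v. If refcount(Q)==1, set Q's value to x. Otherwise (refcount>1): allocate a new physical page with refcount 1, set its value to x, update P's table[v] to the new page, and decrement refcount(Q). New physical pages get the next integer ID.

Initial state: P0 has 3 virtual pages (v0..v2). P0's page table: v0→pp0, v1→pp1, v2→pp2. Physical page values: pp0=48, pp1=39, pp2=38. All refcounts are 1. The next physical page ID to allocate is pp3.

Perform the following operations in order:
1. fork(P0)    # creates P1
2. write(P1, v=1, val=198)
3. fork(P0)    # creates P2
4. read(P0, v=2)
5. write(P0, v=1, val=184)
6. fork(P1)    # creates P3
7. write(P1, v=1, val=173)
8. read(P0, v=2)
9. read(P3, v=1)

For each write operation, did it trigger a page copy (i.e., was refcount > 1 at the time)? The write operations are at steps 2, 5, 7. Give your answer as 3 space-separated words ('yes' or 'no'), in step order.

Op 1: fork(P0) -> P1. 3 ppages; refcounts: pp0:2 pp1:2 pp2:2
Op 2: write(P1, v1, 198). refcount(pp1)=2>1 -> COPY to pp3. 4 ppages; refcounts: pp0:2 pp1:1 pp2:2 pp3:1
Op 3: fork(P0) -> P2. 4 ppages; refcounts: pp0:3 pp1:2 pp2:3 pp3:1
Op 4: read(P0, v2) -> 38. No state change.
Op 5: write(P0, v1, 184). refcount(pp1)=2>1 -> COPY to pp4. 5 ppages; refcounts: pp0:3 pp1:1 pp2:3 pp3:1 pp4:1
Op 6: fork(P1) -> P3. 5 ppages; refcounts: pp0:4 pp1:1 pp2:4 pp3:2 pp4:1
Op 7: write(P1, v1, 173). refcount(pp3)=2>1 -> COPY to pp5. 6 ppages; refcounts: pp0:4 pp1:1 pp2:4 pp3:1 pp4:1 pp5:1
Op 8: read(P0, v2) -> 38. No state change.
Op 9: read(P3, v1) -> 198. No state change.

yes yes yes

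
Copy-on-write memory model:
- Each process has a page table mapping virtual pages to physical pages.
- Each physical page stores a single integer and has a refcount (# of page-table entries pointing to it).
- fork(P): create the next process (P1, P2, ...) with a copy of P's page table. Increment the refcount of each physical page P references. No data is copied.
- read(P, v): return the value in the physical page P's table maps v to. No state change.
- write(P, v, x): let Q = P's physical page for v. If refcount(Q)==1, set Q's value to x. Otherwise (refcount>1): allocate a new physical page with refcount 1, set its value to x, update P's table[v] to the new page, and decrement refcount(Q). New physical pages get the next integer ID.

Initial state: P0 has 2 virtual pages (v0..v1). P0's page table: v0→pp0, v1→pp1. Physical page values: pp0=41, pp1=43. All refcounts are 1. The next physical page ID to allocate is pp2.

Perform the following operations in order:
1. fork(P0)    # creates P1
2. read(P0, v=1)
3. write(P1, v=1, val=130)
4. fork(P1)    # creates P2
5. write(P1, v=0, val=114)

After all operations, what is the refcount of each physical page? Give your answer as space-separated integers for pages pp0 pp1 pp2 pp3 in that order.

Op 1: fork(P0) -> P1. 2 ppages; refcounts: pp0:2 pp1:2
Op 2: read(P0, v1) -> 43. No state change.
Op 3: write(P1, v1, 130). refcount(pp1)=2>1 -> COPY to pp2. 3 ppages; refcounts: pp0:2 pp1:1 pp2:1
Op 4: fork(P1) -> P2. 3 ppages; refcounts: pp0:3 pp1:1 pp2:2
Op 5: write(P1, v0, 114). refcount(pp0)=3>1 -> COPY to pp3. 4 ppages; refcounts: pp0:2 pp1:1 pp2:2 pp3:1

Answer: 2 1 2 1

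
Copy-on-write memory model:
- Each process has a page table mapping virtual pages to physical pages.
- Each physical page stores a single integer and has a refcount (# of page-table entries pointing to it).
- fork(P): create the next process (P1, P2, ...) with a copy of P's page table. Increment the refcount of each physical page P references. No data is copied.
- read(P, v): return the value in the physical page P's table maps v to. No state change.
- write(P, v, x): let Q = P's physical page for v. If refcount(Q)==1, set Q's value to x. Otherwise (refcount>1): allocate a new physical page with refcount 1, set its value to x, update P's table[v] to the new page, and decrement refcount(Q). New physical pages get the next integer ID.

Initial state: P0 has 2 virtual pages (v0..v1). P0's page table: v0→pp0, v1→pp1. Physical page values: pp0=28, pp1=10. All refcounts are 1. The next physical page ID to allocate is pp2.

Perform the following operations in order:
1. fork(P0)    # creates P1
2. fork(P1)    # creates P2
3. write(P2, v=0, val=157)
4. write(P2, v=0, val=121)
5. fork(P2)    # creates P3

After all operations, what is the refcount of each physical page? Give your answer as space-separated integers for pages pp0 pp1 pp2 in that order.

Answer: 2 4 2

Derivation:
Op 1: fork(P0) -> P1. 2 ppages; refcounts: pp0:2 pp1:2
Op 2: fork(P1) -> P2. 2 ppages; refcounts: pp0:3 pp1:3
Op 3: write(P2, v0, 157). refcount(pp0)=3>1 -> COPY to pp2. 3 ppages; refcounts: pp0:2 pp1:3 pp2:1
Op 4: write(P2, v0, 121). refcount(pp2)=1 -> write in place. 3 ppages; refcounts: pp0:2 pp1:3 pp2:1
Op 5: fork(P2) -> P3. 3 ppages; refcounts: pp0:2 pp1:4 pp2:2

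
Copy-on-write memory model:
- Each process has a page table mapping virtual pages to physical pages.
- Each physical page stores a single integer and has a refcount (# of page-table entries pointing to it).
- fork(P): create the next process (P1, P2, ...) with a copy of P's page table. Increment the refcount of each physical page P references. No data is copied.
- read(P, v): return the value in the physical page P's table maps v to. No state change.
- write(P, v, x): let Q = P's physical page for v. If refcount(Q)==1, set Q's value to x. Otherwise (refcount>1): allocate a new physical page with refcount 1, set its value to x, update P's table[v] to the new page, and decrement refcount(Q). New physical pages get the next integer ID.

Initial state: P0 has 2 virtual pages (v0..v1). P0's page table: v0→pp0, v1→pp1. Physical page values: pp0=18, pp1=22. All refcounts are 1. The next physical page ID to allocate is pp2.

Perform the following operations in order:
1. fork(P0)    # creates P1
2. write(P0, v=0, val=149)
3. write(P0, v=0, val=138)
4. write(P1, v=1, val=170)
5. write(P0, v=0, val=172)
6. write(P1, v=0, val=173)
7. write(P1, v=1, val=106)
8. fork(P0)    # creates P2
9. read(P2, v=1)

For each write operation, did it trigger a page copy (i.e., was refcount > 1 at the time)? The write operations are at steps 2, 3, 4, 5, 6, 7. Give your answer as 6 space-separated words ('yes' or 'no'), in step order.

Op 1: fork(P0) -> P1. 2 ppages; refcounts: pp0:2 pp1:2
Op 2: write(P0, v0, 149). refcount(pp0)=2>1 -> COPY to pp2. 3 ppages; refcounts: pp0:1 pp1:2 pp2:1
Op 3: write(P0, v0, 138). refcount(pp2)=1 -> write in place. 3 ppages; refcounts: pp0:1 pp1:2 pp2:1
Op 4: write(P1, v1, 170). refcount(pp1)=2>1 -> COPY to pp3. 4 ppages; refcounts: pp0:1 pp1:1 pp2:1 pp3:1
Op 5: write(P0, v0, 172). refcount(pp2)=1 -> write in place. 4 ppages; refcounts: pp0:1 pp1:1 pp2:1 pp3:1
Op 6: write(P1, v0, 173). refcount(pp0)=1 -> write in place. 4 ppages; refcounts: pp0:1 pp1:1 pp2:1 pp3:1
Op 7: write(P1, v1, 106). refcount(pp3)=1 -> write in place. 4 ppages; refcounts: pp0:1 pp1:1 pp2:1 pp3:1
Op 8: fork(P0) -> P2. 4 ppages; refcounts: pp0:1 pp1:2 pp2:2 pp3:1
Op 9: read(P2, v1) -> 22. No state change.

yes no yes no no no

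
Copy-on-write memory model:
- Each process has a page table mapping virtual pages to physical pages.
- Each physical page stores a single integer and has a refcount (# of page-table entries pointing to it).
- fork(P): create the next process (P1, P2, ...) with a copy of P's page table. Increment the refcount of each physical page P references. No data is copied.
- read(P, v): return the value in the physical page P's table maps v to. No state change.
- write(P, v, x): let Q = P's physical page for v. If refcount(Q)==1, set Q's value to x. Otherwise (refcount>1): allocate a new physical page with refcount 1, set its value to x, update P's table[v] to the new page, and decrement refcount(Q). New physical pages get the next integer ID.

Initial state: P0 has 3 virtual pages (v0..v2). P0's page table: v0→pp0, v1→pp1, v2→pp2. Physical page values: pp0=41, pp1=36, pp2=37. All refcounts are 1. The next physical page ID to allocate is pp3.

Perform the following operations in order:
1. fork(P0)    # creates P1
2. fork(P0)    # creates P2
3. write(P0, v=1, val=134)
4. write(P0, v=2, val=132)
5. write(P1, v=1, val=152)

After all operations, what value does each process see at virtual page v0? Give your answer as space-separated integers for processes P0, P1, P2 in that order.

Op 1: fork(P0) -> P1. 3 ppages; refcounts: pp0:2 pp1:2 pp2:2
Op 2: fork(P0) -> P2. 3 ppages; refcounts: pp0:3 pp1:3 pp2:3
Op 3: write(P0, v1, 134). refcount(pp1)=3>1 -> COPY to pp3. 4 ppages; refcounts: pp0:3 pp1:2 pp2:3 pp3:1
Op 4: write(P0, v2, 132). refcount(pp2)=3>1 -> COPY to pp4. 5 ppages; refcounts: pp0:3 pp1:2 pp2:2 pp3:1 pp4:1
Op 5: write(P1, v1, 152). refcount(pp1)=2>1 -> COPY to pp5. 6 ppages; refcounts: pp0:3 pp1:1 pp2:2 pp3:1 pp4:1 pp5:1
P0: v0 -> pp0 = 41
P1: v0 -> pp0 = 41
P2: v0 -> pp0 = 41

Answer: 41 41 41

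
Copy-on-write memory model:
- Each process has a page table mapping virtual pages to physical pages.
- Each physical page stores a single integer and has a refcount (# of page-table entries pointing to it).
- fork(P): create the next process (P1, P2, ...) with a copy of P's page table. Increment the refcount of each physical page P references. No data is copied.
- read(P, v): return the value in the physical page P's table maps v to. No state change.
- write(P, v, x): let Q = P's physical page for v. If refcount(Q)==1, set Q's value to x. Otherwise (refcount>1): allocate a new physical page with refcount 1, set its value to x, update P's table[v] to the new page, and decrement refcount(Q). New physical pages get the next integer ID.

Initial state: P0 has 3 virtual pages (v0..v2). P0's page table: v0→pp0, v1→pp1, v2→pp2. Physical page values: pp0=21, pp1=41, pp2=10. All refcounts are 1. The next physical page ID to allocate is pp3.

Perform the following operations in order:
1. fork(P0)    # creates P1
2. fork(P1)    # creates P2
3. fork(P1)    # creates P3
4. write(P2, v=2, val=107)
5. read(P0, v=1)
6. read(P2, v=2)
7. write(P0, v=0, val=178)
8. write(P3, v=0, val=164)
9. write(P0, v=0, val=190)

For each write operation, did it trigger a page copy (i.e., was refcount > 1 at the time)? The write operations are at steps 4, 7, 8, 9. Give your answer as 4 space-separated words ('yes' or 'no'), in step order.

Op 1: fork(P0) -> P1. 3 ppages; refcounts: pp0:2 pp1:2 pp2:2
Op 2: fork(P1) -> P2. 3 ppages; refcounts: pp0:3 pp1:3 pp2:3
Op 3: fork(P1) -> P3. 3 ppages; refcounts: pp0:4 pp1:4 pp2:4
Op 4: write(P2, v2, 107). refcount(pp2)=4>1 -> COPY to pp3. 4 ppages; refcounts: pp0:4 pp1:4 pp2:3 pp3:1
Op 5: read(P0, v1) -> 41. No state change.
Op 6: read(P2, v2) -> 107. No state change.
Op 7: write(P0, v0, 178). refcount(pp0)=4>1 -> COPY to pp4. 5 ppages; refcounts: pp0:3 pp1:4 pp2:3 pp3:1 pp4:1
Op 8: write(P3, v0, 164). refcount(pp0)=3>1 -> COPY to pp5. 6 ppages; refcounts: pp0:2 pp1:4 pp2:3 pp3:1 pp4:1 pp5:1
Op 9: write(P0, v0, 190). refcount(pp4)=1 -> write in place. 6 ppages; refcounts: pp0:2 pp1:4 pp2:3 pp3:1 pp4:1 pp5:1

yes yes yes no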